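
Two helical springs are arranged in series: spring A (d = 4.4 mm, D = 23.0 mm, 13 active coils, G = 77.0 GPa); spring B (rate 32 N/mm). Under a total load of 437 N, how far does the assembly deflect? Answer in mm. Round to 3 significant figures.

k_A = Gd⁴/(8D³N_a) = (77.0×10³)(4.4⁴)/(8·23.0³·13) = 22.808 N/mm
Series: 1/k_eq = 1/22.808 + 1/32 = 0.075095; k_eq = 13.317 N/mm
δ = F/k_eq = 437/13.317 = 32.816 mm

32.8 mm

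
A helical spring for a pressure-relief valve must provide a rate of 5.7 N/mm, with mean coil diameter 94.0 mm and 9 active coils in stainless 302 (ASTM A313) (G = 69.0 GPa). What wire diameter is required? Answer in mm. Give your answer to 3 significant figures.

d = (8D³N_a·k / G)^(1/4) = (8·94.0³·9·5.7 / (69.0×10³))^0.25
  = (4940.2)^0.25 = 8.3837 mm

8.38 mm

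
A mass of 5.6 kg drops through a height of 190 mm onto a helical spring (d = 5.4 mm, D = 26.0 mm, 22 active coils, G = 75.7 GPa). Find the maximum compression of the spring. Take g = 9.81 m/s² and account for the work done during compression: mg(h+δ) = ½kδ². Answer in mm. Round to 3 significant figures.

34.4 mm

k = Gd⁴/(8D³N_a) = (75.7×10³)(5.4⁴)/(8·26.0³·22) = 20.808 N/mm
W = mg = 5.6 × 9.81 = 54.936 N
½kδ² − Wδ − Wh = 0 → δ = (W + √(W² + 2kWh))/k
δ = (54.936 + √(3018 + 434389))/20.808 = (54.936 + 661.37)/20.808 = 34.424 mm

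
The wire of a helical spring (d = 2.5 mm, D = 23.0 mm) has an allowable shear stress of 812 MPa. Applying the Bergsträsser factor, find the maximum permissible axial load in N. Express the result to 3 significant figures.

C = D/d = 23.0/2.5 = 9.2000
K_B = (4C+2)/(4C−3) = 38.800/33.800 = 1.1479
τ_max = K·8FD/(πd³) → F_max = τ_allow·πd³/(8DK)
F_max = 812·π·2.5³/(8·23.0·1.1479) = 39859/211.22 = 188.71 N

189 N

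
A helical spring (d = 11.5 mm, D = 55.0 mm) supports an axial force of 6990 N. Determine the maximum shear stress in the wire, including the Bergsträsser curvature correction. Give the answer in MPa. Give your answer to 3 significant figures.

843 MPa

Spring index C = D/d = 55.0/11.5 = 4.7826
K_B = (4C+2)/(4C−3) = 21.130/16.130 = 1.3100
τ₀ = 8FD/(πd³) = 8·6990·55.0/(π·11.5³) = 3.0756e+06/4778 = 643.7 MPa
τ_max = K·τ₀ = 1.3100 × 643.7 = 843.24 MPa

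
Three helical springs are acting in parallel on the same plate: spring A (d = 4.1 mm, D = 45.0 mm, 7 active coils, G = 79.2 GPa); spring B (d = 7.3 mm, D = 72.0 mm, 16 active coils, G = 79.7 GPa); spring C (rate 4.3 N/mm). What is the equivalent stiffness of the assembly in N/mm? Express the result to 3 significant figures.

13.4 N/mm

k_A = Gd⁴/(8D³N_a) = (79.2×10³)(4.1⁴)/(8·45.0³·7) = 4.3857 N/mm
k_B = Gd⁴/(8D³N_a) = (79.7×10³)(7.3⁴)/(8·72.0³·16) = 4.7374 N/mm
Parallel: k_eq = 4.3857 + 4.7374 + 4.3 = 13.423 N/mm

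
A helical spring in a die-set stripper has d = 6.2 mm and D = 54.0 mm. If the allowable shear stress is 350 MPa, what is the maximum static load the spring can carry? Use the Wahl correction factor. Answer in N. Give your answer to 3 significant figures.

C = D/d = 54.0/6.2 = 8.7097
K_W = (4C−1)/(4C−4) + 0.615/C = 33.839/30.839 + 0.0706 = 1.1679
τ_max = K·8FD/(πd³) → F_max = τ_allow·πd³/(8DK)
F_max = 350·π·6.2³/(8·54.0·1.1679) = 2.6206e+05/504.53 = 519.41 N

519 N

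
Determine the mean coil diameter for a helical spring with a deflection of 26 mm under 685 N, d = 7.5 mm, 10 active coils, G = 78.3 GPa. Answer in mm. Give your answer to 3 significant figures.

Required rate k = F/δ = 685/26 = 26.346 N/mm
D = (Gd⁴/(8N_a·k))^(1/3) = (78.3×10³·7.5⁴/(8·10·26.346))^(1/3)
  = (117544)^(1/3) = 48.9854 mm

49.0 mm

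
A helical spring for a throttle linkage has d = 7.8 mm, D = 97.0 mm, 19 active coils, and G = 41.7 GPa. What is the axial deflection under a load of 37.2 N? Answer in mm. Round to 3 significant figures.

33.4 mm

k = Gd⁴/(8D³N_a) = (41.7×10³)(7.8⁴)/(8·97.0³·19) = 1.1126 N/mm
δ = F/k = 37.2 / 1.1126 = 33.434 mm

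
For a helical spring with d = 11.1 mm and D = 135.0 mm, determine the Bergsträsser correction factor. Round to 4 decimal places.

1.1095

C = D/d = 135.0/11.1 = 12.1622
K_B = (4C+2)/(4C−3) = 50.649/45.649 = 1.1095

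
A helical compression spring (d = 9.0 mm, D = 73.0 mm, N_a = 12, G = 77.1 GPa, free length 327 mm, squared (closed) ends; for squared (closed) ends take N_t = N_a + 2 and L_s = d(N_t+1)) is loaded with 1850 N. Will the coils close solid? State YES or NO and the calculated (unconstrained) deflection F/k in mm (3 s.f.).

NO, δ = 137 mm

k = Gd⁴/(8D³N_a) = (77.1×10³)(9.0⁴)/(8·73.0³·12) = 13.545 N/mm
N_t = 14; L_s = 9.0·15 = 135 mm; δ_solid = L₀ − L_s = 327 − 135 = 192 mm
δ = F/k = 1850/13.545 = 136.58 mm
δ < δ_solid → spring does not go solid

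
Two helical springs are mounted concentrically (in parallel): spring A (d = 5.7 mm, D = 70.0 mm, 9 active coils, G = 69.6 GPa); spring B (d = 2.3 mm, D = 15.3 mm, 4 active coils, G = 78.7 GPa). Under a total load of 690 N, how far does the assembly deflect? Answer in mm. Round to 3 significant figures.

31.1 mm

k_A = Gd⁴/(8D³N_a) = (69.6×10³)(5.7⁴)/(8·70.0³·9) = 2.975 N/mm
k_B = Gd⁴/(8D³N_a) = (78.7×10³)(2.3⁴)/(8·15.3³·4) = 19.216 N/mm
Parallel: k_eq = 2.975 + 19.216 = 22.191 N/mm
δ = F/k_eq = 690/22.191 = 31.094 mm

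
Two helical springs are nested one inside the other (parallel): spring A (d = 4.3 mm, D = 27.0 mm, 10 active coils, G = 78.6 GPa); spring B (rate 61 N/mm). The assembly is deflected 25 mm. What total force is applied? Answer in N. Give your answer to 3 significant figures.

k_A = Gd⁴/(8D³N_a) = (78.6×10³)(4.3⁴)/(8·27.0³·10) = 17.065 N/mm
Parallel: k_eq = 17.065 + 61 = 78.065 N/mm
F = k_eq·δ = 78.065·25 = 1951.6 N

1950 N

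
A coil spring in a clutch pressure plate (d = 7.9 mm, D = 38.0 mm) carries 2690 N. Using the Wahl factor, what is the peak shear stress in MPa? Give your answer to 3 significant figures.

699 MPa

Spring index C = D/d = 38.0/7.9 = 4.8101
K_W = (4C−1)/(4C−4) + 0.615/C = 18.241/15.241 + 0.1279 = 1.3247
τ₀ = 8FD/(πd³) = 8·2690·38.0/(π·7.9³) = 817760/1548.9 = 527.95 MPa
τ_max = K·τ₀ = 1.3247 × 527.95 = 699.38 MPa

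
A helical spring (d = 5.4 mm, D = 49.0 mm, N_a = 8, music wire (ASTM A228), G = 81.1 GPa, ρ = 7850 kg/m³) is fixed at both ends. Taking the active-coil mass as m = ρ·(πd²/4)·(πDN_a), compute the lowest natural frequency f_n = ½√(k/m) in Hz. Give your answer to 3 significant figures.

102 Hz

k = Gd⁴/(8D³N_a) = (81.1×10³)(5.4⁴)/(8·49.0³·8) = 9.1586 N/mm = 9158.6 N/m
Wire length L = πDN_a = π·49.0·8 = 1231.5 mm
m = ρ·(πd²/4)·L = 7850 × 22.902×10⁻⁶ m² × 1.2315 m = 0.2214 kg
f_n = ½√(k/m) = 0.5·√(9158.6/0.2214) = 0.5·√(41366) = 101.69 Hz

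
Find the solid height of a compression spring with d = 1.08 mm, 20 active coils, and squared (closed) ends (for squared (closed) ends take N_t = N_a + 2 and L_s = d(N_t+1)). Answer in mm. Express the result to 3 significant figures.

24.8 mm

squared (closed) ends: N_t = N_a + 2 = 20 + 2 = 22
L_s = d·(N_t+1) = 1.08 × 23 = 24.84 mm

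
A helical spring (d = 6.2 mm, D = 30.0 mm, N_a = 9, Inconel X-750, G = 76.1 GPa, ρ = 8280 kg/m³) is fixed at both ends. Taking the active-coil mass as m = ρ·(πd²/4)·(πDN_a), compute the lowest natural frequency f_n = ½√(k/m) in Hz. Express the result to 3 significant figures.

k = Gd⁴/(8D³N_a) = (76.1×10³)(6.2⁴)/(8·30.0³·9) = 57.844 N/mm = 57844 N/m
Wire length L = πDN_a = π·30.0·9 = 848.23 mm
m = ρ·(πd²/4)·L = 8280 × 30.191×10⁻⁶ m² × 0.84823 m = 0.21204 kg
f_n = ½√(k/m) = 0.5·√(57844/0.21204) = 0.5·√(2.728e+05) = 261.15 Hz

261 Hz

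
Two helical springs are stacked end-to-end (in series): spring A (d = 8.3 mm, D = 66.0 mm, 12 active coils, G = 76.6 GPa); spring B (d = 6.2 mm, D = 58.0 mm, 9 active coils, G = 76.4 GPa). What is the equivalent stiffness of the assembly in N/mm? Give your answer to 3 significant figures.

4.99 N/mm

k_A = Gd⁴/(8D³N_a) = (76.6×10³)(8.3⁴)/(8·66.0³·12) = 13.172 N/mm
k_B = Gd⁴/(8D³N_a) = (76.4×10³)(6.2⁴)/(8·58.0³·9) = 8.0361 N/mm
Series: 1/k_eq = 1/13.172 + 1/8.0361 = 0.20036; k_eq = 4.991 N/mm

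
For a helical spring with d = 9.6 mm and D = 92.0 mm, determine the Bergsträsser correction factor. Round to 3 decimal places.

1.142

C = D/d = 92.0/9.6 = 9.5833
K_B = (4C+2)/(4C−3) = 40.333/35.333 = 1.1415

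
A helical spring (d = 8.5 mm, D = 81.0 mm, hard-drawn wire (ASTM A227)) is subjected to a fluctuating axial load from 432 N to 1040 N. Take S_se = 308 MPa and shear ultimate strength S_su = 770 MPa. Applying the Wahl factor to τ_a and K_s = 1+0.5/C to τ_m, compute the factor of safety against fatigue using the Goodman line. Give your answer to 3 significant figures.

1.39

C = D/d = 81.0/8.5 = 9.5294; K_W = (4C−1)/(4C−4)+0.615/C = 1.1525; K_s = 1+0.5/C = 1.0525
F_a = (F_max−F_min)/2 = 304 N; F_m = (F_max+F_min)/2 = 736 N
τ_a = K_W·8F_aD/(πd³) = 1.1525 × 102.1 = 117.67 MPa
τ_m = K_s·8F_mD/(πd³) = 1.0525 × 247.2 = 260.17 MPa
Goodman: 1/n_f = τ_a/S_se + τ_m/S_su = 117.67/308 + 260.17/770 = 0.38205 + 0.33788 = 0.71993
n_f = 1/0.71993 = 1.389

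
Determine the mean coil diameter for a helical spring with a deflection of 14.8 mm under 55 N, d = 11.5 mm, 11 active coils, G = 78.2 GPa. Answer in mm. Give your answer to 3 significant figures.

161 mm

Required rate k = F/δ = 55/14.8 = 3.7162 N/mm
D = (Gd⁴/(8N_a·k))^(1/3) = (78.2×10³·11.5⁴/(8·11·3.7162))^(1/3)
  = (4.18229e+06)^(1/3) = 161.1158 mm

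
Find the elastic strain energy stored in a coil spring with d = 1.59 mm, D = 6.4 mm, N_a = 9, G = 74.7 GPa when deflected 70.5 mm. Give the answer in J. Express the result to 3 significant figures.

k = Gd⁴/(8D³N_a) = (74.7×10³)(1.59⁴)/(8·6.4³·9) = 25.295 N/mm
U = ½kδ² = 0.5 × 25.295 × 70.5² = 62862 N·mm = 62.862 J

62.9 J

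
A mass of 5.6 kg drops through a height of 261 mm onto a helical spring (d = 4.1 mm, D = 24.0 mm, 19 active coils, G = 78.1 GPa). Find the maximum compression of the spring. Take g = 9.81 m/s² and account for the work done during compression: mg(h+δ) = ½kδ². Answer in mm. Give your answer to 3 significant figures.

k = Gd⁴/(8D³N_a) = (78.1×10³)(4.1⁴)/(8·24.0³·19) = 10.503 N/mm
W = mg = 5.6 × 9.81 = 54.936 N
½kδ² − Wδ − Wh = 0 → δ = (W + √(W² + 2kWh))/k
δ = (54.936 + √(3018 + 301187))/10.503 = (54.936 + 551.55)/10.503 = 57.744 mm

57.7 mm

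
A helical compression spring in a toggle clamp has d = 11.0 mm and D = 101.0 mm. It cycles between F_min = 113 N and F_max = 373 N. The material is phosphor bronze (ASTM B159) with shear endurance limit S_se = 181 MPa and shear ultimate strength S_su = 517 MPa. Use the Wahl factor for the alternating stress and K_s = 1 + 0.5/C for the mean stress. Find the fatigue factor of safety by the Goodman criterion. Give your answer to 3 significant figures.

C = D/d = 101.0/11.0 = 9.1818; K_W = (4C−1)/(4C−4)+0.615/C = 1.1586; K_s = 1+0.5/C = 1.0545
F_a = (F_max−F_min)/2 = 130 N; F_m = (F_max+F_min)/2 = 243 N
τ_a = K_W·8F_aD/(πd³) = 1.1586 × 25.12 = 29.106 MPa
τ_m = K_s·8F_mD/(πd³) = 1.0545 × 46.956 = 49.513 MPa
Goodman: 1/n_f = τ_a/S_se + τ_m/S_su = 29.106/181 + 49.513/517 = 0.16080 + 0.09577 = 0.25657
n_f = 1/0.25657 = 3.898

3.90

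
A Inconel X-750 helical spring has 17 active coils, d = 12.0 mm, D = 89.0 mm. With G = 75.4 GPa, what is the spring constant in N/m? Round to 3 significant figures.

k = Gd⁴/(8D³N_a) = (75.4×10³ × 12.0⁴) / (8 × 89.0³ × 17)
  = 1.56349e+09 / 9.58758e+07 = 16.308 N/mm = 16308 N/m

16300 N/m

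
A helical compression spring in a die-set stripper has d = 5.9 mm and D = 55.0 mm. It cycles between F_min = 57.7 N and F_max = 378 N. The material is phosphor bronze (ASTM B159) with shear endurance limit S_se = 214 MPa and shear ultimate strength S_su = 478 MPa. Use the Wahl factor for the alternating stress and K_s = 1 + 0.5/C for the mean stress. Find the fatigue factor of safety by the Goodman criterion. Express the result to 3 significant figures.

1.09

C = D/d = 55.0/5.9 = 9.3220; K_W = (4C−1)/(4C−4)+0.615/C = 1.1561; K_s = 1+0.5/C = 1.0536
F_a = (F_max−F_min)/2 = 160.15 N; F_m = (F_max+F_min)/2 = 217.85 N
τ_a = K_W·8F_aD/(πd³) = 1.1561 × 109.21 = 126.26 MPa
τ_m = K_s·8F_mD/(πd³) = 1.0536 × 148.56 = 156.53 MPa
Goodman: 1/n_f = τ_a/S_se + τ_m/S_su = 126.26/214 + 156.53/478 = 0.59000 + 0.32747 = 0.91747
n_f = 1/0.91747 = 1.09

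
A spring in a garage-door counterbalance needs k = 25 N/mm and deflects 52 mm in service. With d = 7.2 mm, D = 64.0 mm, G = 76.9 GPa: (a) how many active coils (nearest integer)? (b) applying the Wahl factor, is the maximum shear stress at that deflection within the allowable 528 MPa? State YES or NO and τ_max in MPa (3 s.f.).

(a) 4 coils; (b) NO, τ_max = 651 MPa

N_a = Gd⁴/(8D³k) = (76.9×10³)(7.2⁴)/(8·64.0³·25) = 3.942 → N_a = 4
Actual rate k = Gd⁴/(8D³·4) = 24.636 N/mm
Working load F = kδ = 24.636·52 = 1281.1 N
C = 64.0/7.2 = 8.8889; K_W = (4C−1)/(4C−4)+0.615/C = 1.1643
τ_max = K_W·8FD/(πd³) = 1.1643·559.36 = 651.24 MPa
τ_max > 528 MPa → exceeds allowable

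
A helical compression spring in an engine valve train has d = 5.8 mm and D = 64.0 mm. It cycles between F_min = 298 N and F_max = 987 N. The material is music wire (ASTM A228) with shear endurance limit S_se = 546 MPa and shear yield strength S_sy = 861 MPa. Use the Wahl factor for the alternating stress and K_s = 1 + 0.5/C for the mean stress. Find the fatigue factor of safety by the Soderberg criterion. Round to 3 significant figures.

C = D/d = 64.0/5.8 = 11.0345; K_W = (4C−1)/(4C−4)+0.615/C = 1.1305; K_s = 1+0.5/C = 1.0453
F_a = (F_max−F_min)/2 = 344.5 N; F_m = (F_max+F_min)/2 = 642.5 N
τ_a = K_W·8F_aD/(πd³) = 1.1305 × 287.76 = 325.3 MPa
τ_m = K_s·8F_mD/(πd³) = 1.0453 × 536.67 = 560.99 MPa
Soderberg: 1/n_f = τ_a/S_se + τ_m/S_sy = 325.3/546 + 560.99/861 = 0.59579 + 0.65156 = 1.2473
n_f = 1/1.2473 = 0.8017

0.802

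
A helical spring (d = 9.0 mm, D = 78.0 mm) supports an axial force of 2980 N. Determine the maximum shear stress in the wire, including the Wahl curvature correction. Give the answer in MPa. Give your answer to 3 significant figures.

949 MPa

Spring index C = D/d = 78.0/9.0 = 8.6667
K_W = (4C−1)/(4C−4) + 0.615/C = 33.667/30.667 + 0.0710 = 1.1688
τ₀ = 8FD/(πd³) = 8·2980·78.0/(π·9.0³) = 1.85952e+06/2290.2 = 811.94 MPa
τ_max = K·τ₀ = 1.1688 × 811.94 = 948.98 MPa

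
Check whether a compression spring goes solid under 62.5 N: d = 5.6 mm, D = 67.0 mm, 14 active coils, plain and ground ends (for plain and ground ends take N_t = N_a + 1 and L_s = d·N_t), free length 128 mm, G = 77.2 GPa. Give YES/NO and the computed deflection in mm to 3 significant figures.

NO, δ = 27.7 mm

k = Gd⁴/(8D³N_a) = (77.2×10³)(5.6⁴)/(8·67.0³·14) = 2.2539 N/mm
N_t = 15; L_s = 5.6·15 = 84 mm; δ_solid = L₀ − L_s = 128 − 84 = 44 mm
δ = F/k = 62.5/2.2539 = 27.73 mm
δ < δ_solid → spring does not go solid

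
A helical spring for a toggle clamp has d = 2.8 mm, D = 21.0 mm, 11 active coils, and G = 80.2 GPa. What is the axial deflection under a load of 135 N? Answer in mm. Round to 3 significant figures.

k = Gd⁴/(8D³N_a) = (80.2×10³)(2.8⁴)/(8·21.0³·11) = 6.0488 N/mm
δ = F/k = 135 / 6.0488 = 22.319 mm

22.3 mm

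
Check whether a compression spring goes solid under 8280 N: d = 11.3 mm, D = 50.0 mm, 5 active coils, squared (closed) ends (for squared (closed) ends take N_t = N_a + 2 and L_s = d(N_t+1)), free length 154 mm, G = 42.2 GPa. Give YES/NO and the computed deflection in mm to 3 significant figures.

NO, δ = 60.2 mm

k = Gd⁴/(8D³N_a) = (42.2×10³)(11.3⁴)/(8·50.0³·5) = 137.61 N/mm
N_t = 7; L_s = 11.3·8 = 90.4 mm; δ_solid = L₀ − L_s = 154 − 90.4 = 63.6 mm
δ = F/k = 8280/137.61 = 60.169 mm
δ < δ_solid → spring does not go solid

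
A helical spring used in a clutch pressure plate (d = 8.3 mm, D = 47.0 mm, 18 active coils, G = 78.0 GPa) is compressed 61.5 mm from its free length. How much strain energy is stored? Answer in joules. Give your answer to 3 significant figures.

k = Gd⁴/(8D³N_a) = (78.0×10³)(8.3⁴)/(8·47.0³·18) = 24.76 N/mm
U = ½kδ² = 0.5 × 24.76 × 61.5² = 46824 N·mm = 46.824 J

46.8 J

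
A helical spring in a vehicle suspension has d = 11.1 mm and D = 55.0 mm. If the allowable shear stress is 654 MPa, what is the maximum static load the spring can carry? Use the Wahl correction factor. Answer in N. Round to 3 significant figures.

C = D/d = 55.0/11.1 = 4.9550
K_W = (4C−1)/(4C−4) + 0.615/C = 18.820/15.820 + 0.1241 = 1.3138
τ_max = K·8FD/(πd³) → F_max = τ_allow·πd³/(8DK)
F_max = 654·π·11.1³/(8·55.0·1.3138) = 2.8099e+06/578.05 = 4861 N

4860 N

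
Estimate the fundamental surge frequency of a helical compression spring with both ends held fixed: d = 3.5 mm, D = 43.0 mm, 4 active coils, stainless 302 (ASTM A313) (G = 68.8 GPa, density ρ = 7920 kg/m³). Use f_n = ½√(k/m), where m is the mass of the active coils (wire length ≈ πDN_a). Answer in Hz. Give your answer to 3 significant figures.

k = Gd⁴/(8D³N_a) = (68.8×10³)(3.5⁴)/(8·43.0³·4) = 4.0579 N/mm = 4057.9 N/m
Wire length L = πDN_a = π·43.0·4 = 540.35 mm
m = ρ·(πd²/4)·L = 7920 × 9.6211×10⁻⁶ m² × 0.54035 m = 0.041175 kg
f_n = ½√(k/m) = 0.5·√(4057.9/0.041175) = 0.5·√(98554) = 156.97 Hz

157 Hz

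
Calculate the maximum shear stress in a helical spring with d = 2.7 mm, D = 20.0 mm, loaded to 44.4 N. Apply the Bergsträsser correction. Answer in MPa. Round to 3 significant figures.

136 MPa

Spring index C = D/d = 20.0/2.7 = 7.4074
K_B = (4C+2)/(4C−3) = 31.630/26.630 = 1.1878
τ₀ = 8FD/(πd³) = 8·44.4·20.0/(π·2.7³) = 7104/61.836 = 114.88 MPa
τ_max = K·τ₀ = 1.1878 × 114.88 = 136.46 MPa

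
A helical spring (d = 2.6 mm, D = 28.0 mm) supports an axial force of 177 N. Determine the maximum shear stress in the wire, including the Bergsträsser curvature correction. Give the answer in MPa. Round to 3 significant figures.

808 MPa

Spring index C = D/d = 28.0/2.6 = 10.7692
K_B = (4C+2)/(4C−3) = 45.077/40.077 = 1.1248
τ₀ = 8FD/(πd³) = 8·177·28.0/(π·2.6³) = 39648/55.217 = 718.04 MPa
τ_max = K·τ₀ = 1.1248 × 718.04 = 807.63 MPa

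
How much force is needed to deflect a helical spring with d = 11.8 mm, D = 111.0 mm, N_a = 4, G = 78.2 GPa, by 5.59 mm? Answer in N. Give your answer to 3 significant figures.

194 N

k = Gd⁴/(8D³N_a) = (78.2×10³)(11.8⁴)/(8·111.0³·4) = 34.643 N/mm
F = k·δ = 34.643 × 5.59 = 193.65 N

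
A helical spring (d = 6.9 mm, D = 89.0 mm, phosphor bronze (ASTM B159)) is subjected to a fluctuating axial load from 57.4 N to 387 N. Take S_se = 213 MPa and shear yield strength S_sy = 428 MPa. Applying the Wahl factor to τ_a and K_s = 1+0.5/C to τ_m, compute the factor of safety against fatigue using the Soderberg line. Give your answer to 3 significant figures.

1.04

C = D/d = 89.0/6.9 = 12.8986; K_W = (4C−1)/(4C−4)+0.615/C = 1.1107; K_s = 1+0.5/C = 1.0388
F_a = (F_max−F_min)/2 = 164.8 N; F_m = (F_max+F_min)/2 = 222.2 N
τ_a = K_W·8F_aD/(πd³) = 1.1107 × 113.69 = 126.28 MPa
τ_m = K_s·8F_mD/(πd³) = 1.0388 × 153.29 = 159.24 MPa
Soderberg: 1/n_f = τ_a/S_se + τ_m/S_sy = 126.28/213 + 159.24/428 = 0.59287 + 0.37205 = 0.96492
n_f = 1/0.96492 = 1.036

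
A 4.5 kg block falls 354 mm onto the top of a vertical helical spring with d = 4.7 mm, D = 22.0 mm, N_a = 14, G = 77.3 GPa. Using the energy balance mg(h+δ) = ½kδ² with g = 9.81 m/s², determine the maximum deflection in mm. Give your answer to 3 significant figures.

k = Gd⁴/(8D³N_a) = (77.3×10³)(4.7⁴)/(8·22.0³·14) = 31.629 N/mm
W = mg = 4.5 × 9.81 = 44.145 N
½kδ² − Wδ − Wh = 0 → δ = (W + √(W² + 2kWh))/k
δ = (44.145 + √(1948.8 + 988552))/31.629 = (44.145 + 995.24)/31.629 = 32.862 mm

32.9 mm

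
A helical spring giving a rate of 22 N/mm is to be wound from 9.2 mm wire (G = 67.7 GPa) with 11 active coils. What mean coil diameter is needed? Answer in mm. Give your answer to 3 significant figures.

63.0 mm

D = (Gd⁴/(8N_a·k))^(1/3) = (67.7×10³·9.2⁴/(8·11·22))^(1/3)
  = (250516)^(1/3) = 63.0393 mm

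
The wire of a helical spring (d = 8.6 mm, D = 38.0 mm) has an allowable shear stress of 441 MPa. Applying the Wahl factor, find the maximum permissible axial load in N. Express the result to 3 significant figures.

C = D/d = 38.0/8.6 = 4.4186
K_W = (4C−1)/(4C−4) + 0.615/C = 16.674/13.674 + 0.1392 = 1.3586
τ_max = K·8FD/(πd³) → F_max = τ_allow·πd³/(8DK)
F_max = 441·π·8.6³/(8·38.0·1.3586) = 8.8122e+05/413.01 = 2133.7 N

2130 N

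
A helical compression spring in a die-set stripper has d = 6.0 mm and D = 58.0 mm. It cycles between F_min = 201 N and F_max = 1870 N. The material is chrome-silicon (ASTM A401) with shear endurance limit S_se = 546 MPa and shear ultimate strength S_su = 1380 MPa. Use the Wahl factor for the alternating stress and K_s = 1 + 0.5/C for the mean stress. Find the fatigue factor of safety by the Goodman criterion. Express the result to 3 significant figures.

0.574

C = D/d = 58.0/6.0 = 9.6667; K_W = (4C−1)/(4C−4)+0.615/C = 1.1502; K_s = 1+0.5/C = 1.0517
F_a = (F_max−F_min)/2 = 834.5 N; F_m = (F_max+F_min)/2 = 1035.5 N
τ_a = K_W·8F_aD/(πd³) = 1.1502 × 570.61 = 656.29 MPa
τ_m = K_s·8F_mD/(πd³) = 1.0517 × 708.05 = 744.67 MPa
Goodman: 1/n_f = τ_a/S_se + τ_m/S_su = 656.29/546 + 744.67/1380 = 1.20200 + 0.53962 = 1.7416
n_f = 1/1.7416 = 0.5742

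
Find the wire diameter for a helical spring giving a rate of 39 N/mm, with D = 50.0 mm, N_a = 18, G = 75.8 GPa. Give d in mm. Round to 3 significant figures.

d = (8D³N_a·k / G)^(1/4) = (8·50.0³·18·39 / (75.8×10³))^0.25
  = (9261.2)^0.25 = 9.8100 mm

9.81 mm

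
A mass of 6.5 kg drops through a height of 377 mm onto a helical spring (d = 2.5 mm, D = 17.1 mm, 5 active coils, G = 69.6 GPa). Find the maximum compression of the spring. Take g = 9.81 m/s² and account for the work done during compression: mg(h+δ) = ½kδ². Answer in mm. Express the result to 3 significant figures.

k = Gd⁴/(8D³N_a) = (69.6×10³)(2.5⁴)/(8·17.1³·5) = 13.593 N/mm
W = mg = 6.5 × 9.81 = 63.765 N
½kδ² − Wδ − Wh = 0 → δ = (W + √(W² + 2kWh))/k
δ = (63.765 + √(4066 + 653544))/13.593 = (63.765 + 810.93)/13.593 = 64.348 mm

64.3 mm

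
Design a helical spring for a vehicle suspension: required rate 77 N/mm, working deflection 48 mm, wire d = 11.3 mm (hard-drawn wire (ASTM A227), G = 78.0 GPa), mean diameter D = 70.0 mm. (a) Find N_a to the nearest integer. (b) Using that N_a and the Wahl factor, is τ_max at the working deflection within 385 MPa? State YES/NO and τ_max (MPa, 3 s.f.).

N_a = Gd⁴/(8D³k) = (78.0×10³)(11.3⁴)/(8·70.0³·77) = 6.019 → N_a = 6
Actual rate k = Gd⁴/(8D³·6) = 77.245 N/mm
Working load F = kδ = 77.245·48 = 3707.8 N
C = 70.0/11.3 = 6.1947; K_W = (4C−1)/(4C−4)+0.615/C = 1.2437
τ_max = K_W·8FD/(πd³) = 1.2437·458.05 = 569.66 MPa
τ_max > 385 MPa → exceeds allowable

(a) 6 coils; (b) NO, τ_max = 570 MPa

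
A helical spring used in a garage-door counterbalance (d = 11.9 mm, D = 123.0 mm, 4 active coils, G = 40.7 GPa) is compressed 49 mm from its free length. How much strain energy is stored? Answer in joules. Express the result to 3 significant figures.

16.5 J

k = Gd⁴/(8D³N_a) = (40.7×10³)(11.9⁴)/(8·123.0³·4) = 13.706 N/mm
U = ½kδ² = 0.5 × 13.706 × 49² = 16454 N·mm = 16.454 J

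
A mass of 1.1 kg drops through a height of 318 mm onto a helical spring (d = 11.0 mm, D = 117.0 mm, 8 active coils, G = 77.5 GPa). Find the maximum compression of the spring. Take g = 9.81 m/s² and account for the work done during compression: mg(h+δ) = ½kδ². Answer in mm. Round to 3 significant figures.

25.9 mm

k = Gd⁴/(8D³N_a) = (77.5×10³)(11.0⁴)/(8·117.0³·8) = 11.07 N/mm
W = mg = 1.1 × 9.81 = 10.791 N
½kδ² − Wδ − Wh = 0 → δ = (W + √(W² + 2kWh))/k
δ = (10.791 + √(116.45 + 75972))/11.07 = (10.791 + 275.84)/11.07 = 25.893 mm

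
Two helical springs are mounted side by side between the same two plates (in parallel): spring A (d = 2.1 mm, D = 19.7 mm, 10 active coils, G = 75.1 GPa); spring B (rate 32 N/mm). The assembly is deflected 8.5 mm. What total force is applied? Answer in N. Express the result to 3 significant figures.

k_A = Gd⁴/(8D³N_a) = (75.1×10³)(2.1⁴)/(8·19.7³·10) = 2.388 N/mm
Parallel: k_eq = 2.388 + 32 = 34.388 N/mm
F = k_eq·δ = 34.388·8.5 = 292.3 N

292 N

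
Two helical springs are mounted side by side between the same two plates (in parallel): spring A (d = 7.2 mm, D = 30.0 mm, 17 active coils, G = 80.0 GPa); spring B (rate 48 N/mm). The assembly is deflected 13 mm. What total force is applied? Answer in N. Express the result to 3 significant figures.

1390 N

k_A = Gd⁴/(8D³N_a) = (80.0×10³)(7.2⁴)/(8·30.0³·17) = 58.549 N/mm
Parallel: k_eq = 58.549 + 48 = 106.55 N/mm
F = k_eq·δ = 106.55·13 = 1385.1 N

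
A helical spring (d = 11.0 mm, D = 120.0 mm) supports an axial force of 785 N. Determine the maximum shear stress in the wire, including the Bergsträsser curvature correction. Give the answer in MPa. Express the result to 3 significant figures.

202 MPa

Spring index C = D/d = 120.0/11.0 = 10.9091
K_B = (4C+2)/(4C−3) = 45.636/40.636 = 1.1230
τ₀ = 8FD/(πd³) = 8·785·120.0/(π·11.0³) = 753600/4181.5 = 180.22 MPa
τ_max = K·τ₀ = 1.1230 × 180.22 = 202.4 MPa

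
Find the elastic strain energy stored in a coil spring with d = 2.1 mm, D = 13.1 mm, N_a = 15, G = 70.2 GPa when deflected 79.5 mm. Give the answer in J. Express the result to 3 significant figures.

16.0 J

k = Gd⁴/(8D³N_a) = (70.2×10³)(2.1⁴)/(8·13.1³·15) = 5.0608 N/mm
U = ½kδ² = 0.5 × 5.0608 × 79.5² = 15993 N·mm = 15.993 J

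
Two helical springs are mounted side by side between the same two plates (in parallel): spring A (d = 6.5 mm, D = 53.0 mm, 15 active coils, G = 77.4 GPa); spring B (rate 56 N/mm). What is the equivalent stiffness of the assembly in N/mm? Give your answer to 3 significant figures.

63.7 N/mm

k_A = Gd⁴/(8D³N_a) = (77.4×10³)(6.5⁴)/(8·53.0³·15) = 7.7337 N/mm
Parallel: k_eq = 7.7337 + 56 = 63.734 N/mm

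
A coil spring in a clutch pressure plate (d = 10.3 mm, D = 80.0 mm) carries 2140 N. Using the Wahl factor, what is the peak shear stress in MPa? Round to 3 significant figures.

Spring index C = D/d = 80.0/10.3 = 7.7670
K_W = (4C−1)/(4C−4) + 0.615/C = 30.068/27.068 + 0.0792 = 1.1900
τ₀ = 8FD/(πd³) = 8·2140·80.0/(π·10.3³) = 1.3696e+06/3432.9 = 398.96 MPa
τ_max = K·τ₀ = 1.1900 × 398.96 = 474.77 MPa

475 MPa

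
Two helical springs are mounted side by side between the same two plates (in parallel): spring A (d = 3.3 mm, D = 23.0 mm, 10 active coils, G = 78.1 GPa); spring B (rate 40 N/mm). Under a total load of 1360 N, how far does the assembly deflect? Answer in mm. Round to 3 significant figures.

27.5 mm

k_A = Gd⁴/(8D³N_a) = (78.1×10³)(3.3⁴)/(8·23.0³·10) = 9.5155 N/mm
Parallel: k_eq = 9.5155 + 40 = 49.516 N/mm
δ = F/k_eq = 1360/49.516 = 27.466 mm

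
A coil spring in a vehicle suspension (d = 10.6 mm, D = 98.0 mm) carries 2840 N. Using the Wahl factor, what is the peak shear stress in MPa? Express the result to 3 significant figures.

Spring index C = D/d = 98.0/10.6 = 9.2453
K_W = (4C−1)/(4C−4) + 0.615/C = 35.981/32.981 + 0.0665 = 1.1575
τ₀ = 8FD/(πd³) = 8·2840·98.0/(π·10.6³) = 2.22656e+06/3741.7 = 595.07 MPa
τ_max = K·τ₀ = 1.1575 × 595.07 = 688.78 MPa

689 MPa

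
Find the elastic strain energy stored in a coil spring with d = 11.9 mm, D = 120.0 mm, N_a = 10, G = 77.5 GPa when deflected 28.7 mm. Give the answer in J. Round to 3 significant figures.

4.63 J

k = Gd⁴/(8D³N_a) = (77.5×10³)(11.9⁴)/(8·120.0³·10) = 11.242 N/mm
U = ½kδ² = 0.5 × 11.242 × 28.7² = 4630.1 N·mm = 4.6301 J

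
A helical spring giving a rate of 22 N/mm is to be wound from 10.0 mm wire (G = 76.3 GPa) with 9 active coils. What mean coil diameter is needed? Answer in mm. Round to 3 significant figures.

78.4 mm

D = (Gd⁴/(8N_a·k))^(1/3) = (76.3×10³·10.0⁴/(8·9·22))^(1/3)
  = (481692)^(1/3) = 78.3892 mm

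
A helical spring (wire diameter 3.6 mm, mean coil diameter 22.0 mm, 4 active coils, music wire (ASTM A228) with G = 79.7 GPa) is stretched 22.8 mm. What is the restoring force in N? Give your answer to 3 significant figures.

k = Gd⁴/(8D³N_a) = (79.7×10³)(3.6⁴)/(8·22.0³·4) = 39.287 N/mm
F = k·δ = 39.287 × 22.8 = 895.75 N

896 N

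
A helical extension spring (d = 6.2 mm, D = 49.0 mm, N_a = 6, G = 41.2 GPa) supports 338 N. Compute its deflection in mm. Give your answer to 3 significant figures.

k = Gd⁴/(8D³N_a) = (41.2×10³)(6.2⁴)/(8·49.0³·6) = 10.78 N/mm
δ = F/k = 338 / 10.78 = 31.353 mm

31.4 mm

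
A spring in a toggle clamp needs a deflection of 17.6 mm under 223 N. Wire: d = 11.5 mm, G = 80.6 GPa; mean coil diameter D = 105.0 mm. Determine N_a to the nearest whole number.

Required rate k = F/δ = 223/17.6 = 12.67 N/mm
N_a = Gd⁴/(8D³k) = (80.6×10³ × 11.5⁴)/(8 × 105.0³ × 12.67)
    = 1.4097e+09 / 1.17341e+08 = 12.01 → 12 coils

12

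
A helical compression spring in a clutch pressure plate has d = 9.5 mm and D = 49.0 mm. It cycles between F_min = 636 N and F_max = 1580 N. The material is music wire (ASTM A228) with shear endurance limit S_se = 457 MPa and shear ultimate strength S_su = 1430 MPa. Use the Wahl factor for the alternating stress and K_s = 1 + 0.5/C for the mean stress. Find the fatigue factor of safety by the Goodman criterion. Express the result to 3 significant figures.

3.13

C = D/d = 49.0/9.5 = 5.1579; K_W = (4C−1)/(4C−4)+0.615/C = 1.2996; K_s = 1+0.5/C = 1.0969
F_a = (F_max−F_min)/2 = 472 N; F_m = (F_max+F_min)/2 = 1108 N
τ_a = K_W·8F_aD/(πd³) = 1.2996 × 68.692 = 89.273 MPa
τ_m = K_s·8F_mD/(πd³) = 1.0969 × 161.25 = 176.88 MPa
Goodman: 1/n_f = τ_a/S_se + τ_m/S_su = 89.273/457 + 176.88/1430 = 0.19535 + 0.12369 = 0.31904
n_f = 1/0.31904 = 3.134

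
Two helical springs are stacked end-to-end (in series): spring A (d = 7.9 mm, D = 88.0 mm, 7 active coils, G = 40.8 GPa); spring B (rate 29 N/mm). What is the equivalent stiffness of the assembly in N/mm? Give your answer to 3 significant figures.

k_A = Gd⁴/(8D³N_a) = (40.8×10³)(7.9⁴)/(8·88.0³·7) = 4.1642 N/mm
Series: 1/k_eq = 1/4.1642 + 1/29 = 0.27462; k_eq = 3.6413 N/mm

3.64 N/mm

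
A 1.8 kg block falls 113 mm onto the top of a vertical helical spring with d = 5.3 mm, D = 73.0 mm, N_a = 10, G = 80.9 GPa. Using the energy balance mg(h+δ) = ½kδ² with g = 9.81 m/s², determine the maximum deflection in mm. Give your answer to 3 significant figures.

k = Gd⁴/(8D³N_a) = (80.9×10³)(5.3⁴)/(8·73.0³·10) = 2.0511 N/mm
W = mg = 1.8 × 9.81 = 17.658 N
½kδ² − Wδ − Wh = 0 → δ = (W + √(W² + 2kWh))/k
δ = (17.658 + √(311.8 + 8185.47))/2.0511 = (17.658 + 92.181)/2.0511 = 53.55 mm

53.6 mm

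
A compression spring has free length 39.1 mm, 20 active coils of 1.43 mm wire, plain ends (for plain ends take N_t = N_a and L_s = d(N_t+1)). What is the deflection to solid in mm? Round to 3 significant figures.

N_t = 20; L_s = 1.43·21 = 30.03 mm
δ_solid = L₀ − L_s = 39.1 − 30.03 = 9.07 mm

9.07 mm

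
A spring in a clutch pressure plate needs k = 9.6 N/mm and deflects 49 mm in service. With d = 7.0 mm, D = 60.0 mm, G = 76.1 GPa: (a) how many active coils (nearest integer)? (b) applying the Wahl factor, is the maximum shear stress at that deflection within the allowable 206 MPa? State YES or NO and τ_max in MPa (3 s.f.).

N_a = Gd⁴/(8D³k) = (76.1×10³)(7.0⁴)/(8·60.0³·9.6) = 11.01 → N_a = 11
Actual rate k = Gd⁴/(8D³·11) = 9.6126 N/mm
Working load F = kδ = 9.6126·49 = 471.02 N
C = 60.0/7.0 = 8.5714; K_W = (4C−1)/(4C−4)+0.615/C = 1.1708
τ_max = K_W·8FD/(πd³) = 1.1708·209.81 = 245.65 MPa
τ_max > 206 MPa → exceeds allowable

(a) 11 coils; (b) NO, τ_max = 246 MPa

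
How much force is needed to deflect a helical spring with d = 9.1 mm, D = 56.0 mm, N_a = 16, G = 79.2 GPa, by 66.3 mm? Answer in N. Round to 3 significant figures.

1600 N

k = Gd⁴/(8D³N_a) = (79.2×10³)(9.1⁴)/(8·56.0³·16) = 24.161 N/mm
F = k·δ = 24.161 × 66.3 = 1601.9 N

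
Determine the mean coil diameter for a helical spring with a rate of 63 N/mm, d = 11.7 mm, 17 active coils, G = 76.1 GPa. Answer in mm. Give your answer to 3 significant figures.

55.0 mm

D = (Gd⁴/(8N_a·k))^(1/3) = (76.1×10³·11.7⁴/(8·17·63))^(1/3)
  = (166437)^(1/3) = 55.0068 mm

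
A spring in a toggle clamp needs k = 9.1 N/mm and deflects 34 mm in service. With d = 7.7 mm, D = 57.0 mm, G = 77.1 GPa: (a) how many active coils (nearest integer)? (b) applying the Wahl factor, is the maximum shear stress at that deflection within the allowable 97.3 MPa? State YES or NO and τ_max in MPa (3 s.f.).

N_a = Gd⁴/(8D³k) = (77.1×10³)(7.7⁴)/(8·57.0³·9.1) = 20.1 → N_a = 20
Actual rate k = Gd⁴/(8D³·20) = 9.1469 N/mm
Working load F = kδ = 9.1469·34 = 310.99 N
C = 57.0/7.7 = 7.4026; K_W = (4C−1)/(4C−4)+0.615/C = 1.2002
τ_max = K_W·8FD/(πd³) = 1.2002·98.877 = 118.67 MPa
τ_max > 97.3 MPa → exceeds allowable

(a) 20 coils; (b) NO, τ_max = 119 MPa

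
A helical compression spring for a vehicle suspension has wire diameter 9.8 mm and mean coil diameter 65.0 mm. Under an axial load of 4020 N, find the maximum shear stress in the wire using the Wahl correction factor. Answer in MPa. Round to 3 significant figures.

867 MPa

Spring index C = D/d = 65.0/9.8 = 6.6327
K_W = (4C−1)/(4C−4) + 0.615/C = 25.531/22.531 + 0.0927 = 1.2259
τ₀ = 8FD/(πd³) = 8·4020·65.0/(π·9.8³) = 2.0904e+06/2956.8 = 706.97 MPa
τ_max = K·τ₀ = 1.2259 × 706.97 = 866.66 MPa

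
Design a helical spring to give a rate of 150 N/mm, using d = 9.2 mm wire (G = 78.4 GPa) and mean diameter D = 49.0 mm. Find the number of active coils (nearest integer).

4

N_a = Gd⁴/(8D³k) = (78.4×10³ × 9.2⁴)/(8 × 49.0³ × 150)
    = 5.61652e+08 / 1.41179e+08 = 3.978 → 4 coils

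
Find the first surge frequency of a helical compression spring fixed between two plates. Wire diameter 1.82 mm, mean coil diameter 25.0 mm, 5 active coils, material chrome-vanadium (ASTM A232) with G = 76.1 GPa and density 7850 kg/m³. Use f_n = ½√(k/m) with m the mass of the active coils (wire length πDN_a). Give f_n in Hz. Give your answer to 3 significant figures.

204 Hz

k = Gd⁴/(8D³N_a) = (76.1×10³)(1.82⁴)/(8·25.0³·5) = 1.3359 N/mm = 1335.9 N/m
Wire length L = πDN_a = π·25.0·5 = 392.7 mm
m = ρ·(πd²/4)·L = 7850 × 2.6016×10⁻⁶ m² × 0.3927 m = 0.0080198 kg
f_n = ½√(k/m) = 0.5·√(1335.9/0.0080198) = 0.5·√(1.6658e+05) = 204.07 Hz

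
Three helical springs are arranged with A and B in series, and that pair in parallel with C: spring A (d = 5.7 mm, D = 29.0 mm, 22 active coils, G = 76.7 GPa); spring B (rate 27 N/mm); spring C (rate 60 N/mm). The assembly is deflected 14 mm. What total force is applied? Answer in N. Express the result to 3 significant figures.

995 N

k_A = Gd⁴/(8D³N_a) = (76.7×10³)(5.7⁴)/(8·29.0³·22) = 18.862 N/mm
Springs A,B series: k_AB = 1/(1/18.862+1/27) = 11.104 N/mm; parallel with C: k_eq = 11.104+60 = 71.104 N/mm
F = k_eq·δ = 71.104·14 = 995.46 N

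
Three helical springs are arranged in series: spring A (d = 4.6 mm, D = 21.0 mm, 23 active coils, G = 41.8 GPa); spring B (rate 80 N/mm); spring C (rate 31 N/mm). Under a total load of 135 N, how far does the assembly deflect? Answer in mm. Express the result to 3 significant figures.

k_A = Gd⁴/(8D³N_a) = (41.8×10³)(4.6⁴)/(8·21.0³·23) = 10.983 N/mm
Series: 1/k_eq = 1/10.983 + 1/80 + 1/31 = 0.13581; k_eq = 7.3635 N/mm
δ = F/k_eq = 135/7.3635 = 18.334 mm

18.3 mm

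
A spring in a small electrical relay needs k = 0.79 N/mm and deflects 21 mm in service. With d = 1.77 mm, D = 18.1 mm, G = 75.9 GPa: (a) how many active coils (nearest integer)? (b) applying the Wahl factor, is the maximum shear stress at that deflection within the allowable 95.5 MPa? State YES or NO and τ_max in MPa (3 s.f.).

N_a = Gd⁴/(8D³k) = (75.9×10³)(1.77⁴)/(8·18.1³·0.79) = 19.88 → N_a = 20
Actual rate k = Gd⁴/(8D³·20) = 0.7852 N/mm
Working load F = kδ = 0.7852·21 = 16.489 N
C = 18.1/1.77 = 10.2260; K_W = (4C−1)/(4C−4)+0.615/C = 1.1414
τ_max = K_W·8FD/(πd³) = 1.1414·137.06 = 156.44 MPa
τ_max > 95.5 MPa → exceeds allowable

(a) 20 coils; (b) NO, τ_max = 156 MPa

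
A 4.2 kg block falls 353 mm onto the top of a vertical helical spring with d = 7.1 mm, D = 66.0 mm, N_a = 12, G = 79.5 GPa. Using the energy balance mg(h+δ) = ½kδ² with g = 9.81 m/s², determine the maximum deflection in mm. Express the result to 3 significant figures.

68.9 mm

k = Gd⁴/(8D³N_a) = (79.5×10³)(7.1⁴)/(8·66.0³·12) = 7.3198 N/mm
W = mg = 4.2 × 9.81 = 41.202 N
½kδ² − Wδ − Wh = 0 → δ = (W + √(W² + 2kWh))/k
δ = (41.202 + √(1697.6 + 212922))/7.3198 = (41.202 + 463.27)/7.3198 = 68.919 mm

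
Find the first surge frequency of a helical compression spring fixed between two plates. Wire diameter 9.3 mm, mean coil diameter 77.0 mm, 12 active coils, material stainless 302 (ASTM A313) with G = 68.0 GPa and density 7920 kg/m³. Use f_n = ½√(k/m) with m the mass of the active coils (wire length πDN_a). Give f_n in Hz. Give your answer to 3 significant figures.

k = Gd⁴/(8D³N_a) = (68.0×10³)(9.3⁴)/(8·77.0³·12) = 11.606 N/mm = 11606 N/m
Wire length L = πDN_a = π·77.0·12 = 2902.8 mm
m = ρ·(πd²/4)·L = 7920 × 67.929×10⁻⁶ m² × 2.9028 m = 1.5617 kg
f_n = ½√(k/m) = 0.5·√(11606/1.5617) = 0.5·√(7431.8) = 43.104 Hz

43.1 Hz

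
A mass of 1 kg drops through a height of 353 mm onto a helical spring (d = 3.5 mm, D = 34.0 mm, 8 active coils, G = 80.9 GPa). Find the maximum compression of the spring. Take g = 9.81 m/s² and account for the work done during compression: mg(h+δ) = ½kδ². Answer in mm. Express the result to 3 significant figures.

k = Gd⁴/(8D³N_a) = (80.9×10³)(3.5⁴)/(8·34.0³·8) = 4.8262 N/mm
W = mg = 1 × 9.81 = 9.81 N
½kδ² − Wδ − Wh = 0 → δ = (W + √(W² + 2kWh))/k
δ = (9.81 + √(96.236 + 33425.5))/4.8262 = (9.81 + 183.09)/4.8262 = 39.969 mm

40.0 mm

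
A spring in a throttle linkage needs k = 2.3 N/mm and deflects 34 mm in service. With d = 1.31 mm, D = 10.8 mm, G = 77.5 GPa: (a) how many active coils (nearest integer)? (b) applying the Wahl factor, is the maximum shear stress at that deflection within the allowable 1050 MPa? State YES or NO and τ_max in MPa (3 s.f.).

(a) 10 coils; (b) NO, τ_max = 1110 MPa

N_a = Gd⁴/(8D³k) = (77.5×10³)(1.31⁴)/(8·10.8³·2.3) = 9.847 → N_a = 10
Actual rate k = Gd⁴/(8D³·10) = 2.2648 N/mm
Working load F = kδ = 2.2648·34 = 77.002 N
C = 10.8/1.31 = 8.2443; K_W = (4C−1)/(4C−4)+0.615/C = 1.1781
τ_max = K_W·8FD/(πd³) = 1.1781·942.01 = 1109.8 MPa
τ_max > 1050 MPa → exceeds allowable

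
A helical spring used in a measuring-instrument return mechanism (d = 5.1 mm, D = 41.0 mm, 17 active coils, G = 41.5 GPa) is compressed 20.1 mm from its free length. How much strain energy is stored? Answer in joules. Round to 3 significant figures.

0.605 J

k = Gd⁴/(8D³N_a) = (41.5×10³)(5.1⁴)/(8·41.0³·17) = 2.9953 N/mm
U = ½kδ² = 0.5 × 2.9953 × 20.1² = 605.06 N·mm = 0.60506 J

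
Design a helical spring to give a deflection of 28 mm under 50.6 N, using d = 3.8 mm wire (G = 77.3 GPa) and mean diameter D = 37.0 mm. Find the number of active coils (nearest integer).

22

Required rate k = F/δ = 50.6/28 = 1.8071 N/mm
N_a = Gd⁴/(8D³k) = (77.3×10³ × 3.8⁴)/(8 × 37.0³ × 1.8071)
    = 1.61181e+07 / 732298 = 22.01 → 22 coils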